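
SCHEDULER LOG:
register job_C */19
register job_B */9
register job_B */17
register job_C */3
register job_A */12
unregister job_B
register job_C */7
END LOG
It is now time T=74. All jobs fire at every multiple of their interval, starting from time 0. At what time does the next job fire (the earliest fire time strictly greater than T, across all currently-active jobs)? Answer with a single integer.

Op 1: register job_C */19 -> active={job_C:*/19}
Op 2: register job_B */9 -> active={job_B:*/9, job_C:*/19}
Op 3: register job_B */17 -> active={job_B:*/17, job_C:*/19}
Op 4: register job_C */3 -> active={job_B:*/17, job_C:*/3}
Op 5: register job_A */12 -> active={job_A:*/12, job_B:*/17, job_C:*/3}
Op 6: unregister job_B -> active={job_A:*/12, job_C:*/3}
Op 7: register job_C */7 -> active={job_A:*/12, job_C:*/7}
  job_A: interval 12, next fire after T=74 is 84
  job_C: interval 7, next fire after T=74 is 77
Earliest fire time = 77 (job job_C)

Answer: 77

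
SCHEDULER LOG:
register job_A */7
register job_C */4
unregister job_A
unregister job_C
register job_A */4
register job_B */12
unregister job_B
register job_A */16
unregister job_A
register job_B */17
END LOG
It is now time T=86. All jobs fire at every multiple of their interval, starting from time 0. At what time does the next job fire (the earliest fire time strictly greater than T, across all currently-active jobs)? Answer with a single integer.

Op 1: register job_A */7 -> active={job_A:*/7}
Op 2: register job_C */4 -> active={job_A:*/7, job_C:*/4}
Op 3: unregister job_A -> active={job_C:*/4}
Op 4: unregister job_C -> active={}
Op 5: register job_A */4 -> active={job_A:*/4}
Op 6: register job_B */12 -> active={job_A:*/4, job_B:*/12}
Op 7: unregister job_B -> active={job_A:*/4}
Op 8: register job_A */16 -> active={job_A:*/16}
Op 9: unregister job_A -> active={}
Op 10: register job_B */17 -> active={job_B:*/17}
  job_B: interval 17, next fire after T=86 is 102
Earliest fire time = 102 (job job_B)

Answer: 102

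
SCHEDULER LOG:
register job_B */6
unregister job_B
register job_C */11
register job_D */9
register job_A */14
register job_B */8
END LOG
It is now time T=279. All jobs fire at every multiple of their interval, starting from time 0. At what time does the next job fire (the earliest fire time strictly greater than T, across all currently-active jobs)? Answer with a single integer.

Answer: 280

Derivation:
Op 1: register job_B */6 -> active={job_B:*/6}
Op 2: unregister job_B -> active={}
Op 3: register job_C */11 -> active={job_C:*/11}
Op 4: register job_D */9 -> active={job_C:*/11, job_D:*/9}
Op 5: register job_A */14 -> active={job_A:*/14, job_C:*/11, job_D:*/9}
Op 6: register job_B */8 -> active={job_A:*/14, job_B:*/8, job_C:*/11, job_D:*/9}
  job_A: interval 14, next fire after T=279 is 280
  job_B: interval 8, next fire after T=279 is 280
  job_C: interval 11, next fire after T=279 is 286
  job_D: interval 9, next fire after T=279 is 288
Earliest fire time = 280 (job job_A)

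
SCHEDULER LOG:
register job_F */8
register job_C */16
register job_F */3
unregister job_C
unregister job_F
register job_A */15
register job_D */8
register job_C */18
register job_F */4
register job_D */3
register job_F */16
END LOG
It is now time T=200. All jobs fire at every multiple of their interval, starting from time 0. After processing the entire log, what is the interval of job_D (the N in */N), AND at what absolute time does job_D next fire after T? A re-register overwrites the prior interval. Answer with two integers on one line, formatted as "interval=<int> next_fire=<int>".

Op 1: register job_F */8 -> active={job_F:*/8}
Op 2: register job_C */16 -> active={job_C:*/16, job_F:*/8}
Op 3: register job_F */3 -> active={job_C:*/16, job_F:*/3}
Op 4: unregister job_C -> active={job_F:*/3}
Op 5: unregister job_F -> active={}
Op 6: register job_A */15 -> active={job_A:*/15}
Op 7: register job_D */8 -> active={job_A:*/15, job_D:*/8}
Op 8: register job_C */18 -> active={job_A:*/15, job_C:*/18, job_D:*/8}
Op 9: register job_F */4 -> active={job_A:*/15, job_C:*/18, job_D:*/8, job_F:*/4}
Op 10: register job_D */3 -> active={job_A:*/15, job_C:*/18, job_D:*/3, job_F:*/4}
Op 11: register job_F */16 -> active={job_A:*/15, job_C:*/18, job_D:*/3, job_F:*/16}
Final interval of job_D = 3
Next fire of job_D after T=200: (200//3+1)*3 = 201

Answer: interval=3 next_fire=201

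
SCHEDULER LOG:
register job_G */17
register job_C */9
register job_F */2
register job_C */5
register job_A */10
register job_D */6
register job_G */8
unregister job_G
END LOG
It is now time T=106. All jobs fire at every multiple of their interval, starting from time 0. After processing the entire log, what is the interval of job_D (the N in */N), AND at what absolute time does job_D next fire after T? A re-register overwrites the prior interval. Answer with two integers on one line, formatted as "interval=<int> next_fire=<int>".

Op 1: register job_G */17 -> active={job_G:*/17}
Op 2: register job_C */9 -> active={job_C:*/9, job_G:*/17}
Op 3: register job_F */2 -> active={job_C:*/9, job_F:*/2, job_G:*/17}
Op 4: register job_C */5 -> active={job_C:*/5, job_F:*/2, job_G:*/17}
Op 5: register job_A */10 -> active={job_A:*/10, job_C:*/5, job_F:*/2, job_G:*/17}
Op 6: register job_D */6 -> active={job_A:*/10, job_C:*/5, job_D:*/6, job_F:*/2, job_G:*/17}
Op 7: register job_G */8 -> active={job_A:*/10, job_C:*/5, job_D:*/6, job_F:*/2, job_G:*/8}
Op 8: unregister job_G -> active={job_A:*/10, job_C:*/5, job_D:*/6, job_F:*/2}
Final interval of job_D = 6
Next fire of job_D after T=106: (106//6+1)*6 = 108

Answer: interval=6 next_fire=108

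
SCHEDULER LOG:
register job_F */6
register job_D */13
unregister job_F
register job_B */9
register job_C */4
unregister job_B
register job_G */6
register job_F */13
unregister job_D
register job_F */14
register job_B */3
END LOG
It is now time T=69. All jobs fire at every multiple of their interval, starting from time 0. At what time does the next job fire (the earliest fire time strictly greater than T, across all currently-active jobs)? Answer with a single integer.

Answer: 70

Derivation:
Op 1: register job_F */6 -> active={job_F:*/6}
Op 2: register job_D */13 -> active={job_D:*/13, job_F:*/6}
Op 3: unregister job_F -> active={job_D:*/13}
Op 4: register job_B */9 -> active={job_B:*/9, job_D:*/13}
Op 5: register job_C */4 -> active={job_B:*/9, job_C:*/4, job_D:*/13}
Op 6: unregister job_B -> active={job_C:*/4, job_D:*/13}
Op 7: register job_G */6 -> active={job_C:*/4, job_D:*/13, job_G:*/6}
Op 8: register job_F */13 -> active={job_C:*/4, job_D:*/13, job_F:*/13, job_G:*/6}
Op 9: unregister job_D -> active={job_C:*/4, job_F:*/13, job_G:*/6}
Op 10: register job_F */14 -> active={job_C:*/4, job_F:*/14, job_G:*/6}
Op 11: register job_B */3 -> active={job_B:*/3, job_C:*/4, job_F:*/14, job_G:*/6}
  job_B: interval 3, next fire after T=69 is 72
  job_C: interval 4, next fire after T=69 is 72
  job_F: interval 14, next fire after T=69 is 70
  job_G: interval 6, next fire after T=69 is 72
Earliest fire time = 70 (job job_F)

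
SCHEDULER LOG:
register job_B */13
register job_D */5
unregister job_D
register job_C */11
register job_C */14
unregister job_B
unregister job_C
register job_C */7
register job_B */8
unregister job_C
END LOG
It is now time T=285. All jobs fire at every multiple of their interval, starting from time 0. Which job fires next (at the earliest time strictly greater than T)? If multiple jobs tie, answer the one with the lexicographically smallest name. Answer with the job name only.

Answer: job_B

Derivation:
Op 1: register job_B */13 -> active={job_B:*/13}
Op 2: register job_D */5 -> active={job_B:*/13, job_D:*/5}
Op 3: unregister job_D -> active={job_B:*/13}
Op 4: register job_C */11 -> active={job_B:*/13, job_C:*/11}
Op 5: register job_C */14 -> active={job_B:*/13, job_C:*/14}
Op 6: unregister job_B -> active={job_C:*/14}
Op 7: unregister job_C -> active={}
Op 8: register job_C */7 -> active={job_C:*/7}
Op 9: register job_B */8 -> active={job_B:*/8, job_C:*/7}
Op 10: unregister job_C -> active={job_B:*/8}
  job_B: interval 8, next fire after T=285 is 288
Earliest = 288, winner (lex tiebreak) = job_B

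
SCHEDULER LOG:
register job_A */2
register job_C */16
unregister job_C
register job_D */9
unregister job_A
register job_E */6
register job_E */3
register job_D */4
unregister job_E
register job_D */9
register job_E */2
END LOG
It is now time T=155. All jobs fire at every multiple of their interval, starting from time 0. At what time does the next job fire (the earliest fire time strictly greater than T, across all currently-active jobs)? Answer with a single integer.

Answer: 156

Derivation:
Op 1: register job_A */2 -> active={job_A:*/2}
Op 2: register job_C */16 -> active={job_A:*/2, job_C:*/16}
Op 3: unregister job_C -> active={job_A:*/2}
Op 4: register job_D */9 -> active={job_A:*/2, job_D:*/9}
Op 5: unregister job_A -> active={job_D:*/9}
Op 6: register job_E */6 -> active={job_D:*/9, job_E:*/6}
Op 7: register job_E */3 -> active={job_D:*/9, job_E:*/3}
Op 8: register job_D */4 -> active={job_D:*/4, job_E:*/3}
Op 9: unregister job_E -> active={job_D:*/4}
Op 10: register job_D */9 -> active={job_D:*/9}
Op 11: register job_E */2 -> active={job_D:*/9, job_E:*/2}
  job_D: interval 9, next fire after T=155 is 162
  job_E: interval 2, next fire after T=155 is 156
Earliest fire time = 156 (job job_E)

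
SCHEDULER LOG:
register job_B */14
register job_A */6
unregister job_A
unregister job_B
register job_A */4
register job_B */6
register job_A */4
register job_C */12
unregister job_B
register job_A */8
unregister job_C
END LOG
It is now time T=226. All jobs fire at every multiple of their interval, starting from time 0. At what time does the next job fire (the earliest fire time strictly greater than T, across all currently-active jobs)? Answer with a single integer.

Answer: 232

Derivation:
Op 1: register job_B */14 -> active={job_B:*/14}
Op 2: register job_A */6 -> active={job_A:*/6, job_B:*/14}
Op 3: unregister job_A -> active={job_B:*/14}
Op 4: unregister job_B -> active={}
Op 5: register job_A */4 -> active={job_A:*/4}
Op 6: register job_B */6 -> active={job_A:*/4, job_B:*/6}
Op 7: register job_A */4 -> active={job_A:*/4, job_B:*/6}
Op 8: register job_C */12 -> active={job_A:*/4, job_B:*/6, job_C:*/12}
Op 9: unregister job_B -> active={job_A:*/4, job_C:*/12}
Op 10: register job_A */8 -> active={job_A:*/8, job_C:*/12}
Op 11: unregister job_C -> active={job_A:*/8}
  job_A: interval 8, next fire after T=226 is 232
Earliest fire time = 232 (job job_A)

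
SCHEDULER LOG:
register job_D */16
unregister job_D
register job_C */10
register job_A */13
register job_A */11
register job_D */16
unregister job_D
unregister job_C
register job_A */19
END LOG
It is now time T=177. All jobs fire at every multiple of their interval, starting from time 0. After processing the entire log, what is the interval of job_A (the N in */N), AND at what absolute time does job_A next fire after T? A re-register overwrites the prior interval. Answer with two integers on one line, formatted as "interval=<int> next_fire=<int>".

Op 1: register job_D */16 -> active={job_D:*/16}
Op 2: unregister job_D -> active={}
Op 3: register job_C */10 -> active={job_C:*/10}
Op 4: register job_A */13 -> active={job_A:*/13, job_C:*/10}
Op 5: register job_A */11 -> active={job_A:*/11, job_C:*/10}
Op 6: register job_D */16 -> active={job_A:*/11, job_C:*/10, job_D:*/16}
Op 7: unregister job_D -> active={job_A:*/11, job_C:*/10}
Op 8: unregister job_C -> active={job_A:*/11}
Op 9: register job_A */19 -> active={job_A:*/19}
Final interval of job_A = 19
Next fire of job_A after T=177: (177//19+1)*19 = 190

Answer: interval=19 next_fire=190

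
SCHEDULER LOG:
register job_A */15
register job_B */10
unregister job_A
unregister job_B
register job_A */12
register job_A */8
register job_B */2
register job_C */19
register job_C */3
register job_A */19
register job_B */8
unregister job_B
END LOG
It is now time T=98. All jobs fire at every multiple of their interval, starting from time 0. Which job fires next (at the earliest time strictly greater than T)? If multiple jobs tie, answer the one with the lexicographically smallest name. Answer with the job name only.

Answer: job_C

Derivation:
Op 1: register job_A */15 -> active={job_A:*/15}
Op 2: register job_B */10 -> active={job_A:*/15, job_B:*/10}
Op 3: unregister job_A -> active={job_B:*/10}
Op 4: unregister job_B -> active={}
Op 5: register job_A */12 -> active={job_A:*/12}
Op 6: register job_A */8 -> active={job_A:*/8}
Op 7: register job_B */2 -> active={job_A:*/8, job_B:*/2}
Op 8: register job_C */19 -> active={job_A:*/8, job_B:*/2, job_C:*/19}
Op 9: register job_C */3 -> active={job_A:*/8, job_B:*/2, job_C:*/3}
Op 10: register job_A */19 -> active={job_A:*/19, job_B:*/2, job_C:*/3}
Op 11: register job_B */8 -> active={job_A:*/19, job_B:*/8, job_C:*/3}
Op 12: unregister job_B -> active={job_A:*/19, job_C:*/3}
  job_A: interval 19, next fire after T=98 is 114
  job_C: interval 3, next fire after T=98 is 99
Earliest = 99, winner (lex tiebreak) = job_C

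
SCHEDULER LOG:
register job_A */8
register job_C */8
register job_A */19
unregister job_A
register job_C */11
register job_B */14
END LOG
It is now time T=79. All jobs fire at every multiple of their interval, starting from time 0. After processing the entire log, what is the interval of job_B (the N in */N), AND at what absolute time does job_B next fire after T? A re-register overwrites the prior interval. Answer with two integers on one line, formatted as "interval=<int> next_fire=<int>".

Op 1: register job_A */8 -> active={job_A:*/8}
Op 2: register job_C */8 -> active={job_A:*/8, job_C:*/8}
Op 3: register job_A */19 -> active={job_A:*/19, job_C:*/8}
Op 4: unregister job_A -> active={job_C:*/8}
Op 5: register job_C */11 -> active={job_C:*/11}
Op 6: register job_B */14 -> active={job_B:*/14, job_C:*/11}
Final interval of job_B = 14
Next fire of job_B after T=79: (79//14+1)*14 = 84

Answer: interval=14 next_fire=84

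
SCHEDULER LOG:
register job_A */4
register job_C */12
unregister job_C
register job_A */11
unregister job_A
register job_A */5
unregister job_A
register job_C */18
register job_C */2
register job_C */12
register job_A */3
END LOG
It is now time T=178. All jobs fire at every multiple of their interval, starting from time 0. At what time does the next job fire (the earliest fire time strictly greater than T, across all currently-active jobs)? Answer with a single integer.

Answer: 180

Derivation:
Op 1: register job_A */4 -> active={job_A:*/4}
Op 2: register job_C */12 -> active={job_A:*/4, job_C:*/12}
Op 3: unregister job_C -> active={job_A:*/4}
Op 4: register job_A */11 -> active={job_A:*/11}
Op 5: unregister job_A -> active={}
Op 6: register job_A */5 -> active={job_A:*/5}
Op 7: unregister job_A -> active={}
Op 8: register job_C */18 -> active={job_C:*/18}
Op 9: register job_C */2 -> active={job_C:*/2}
Op 10: register job_C */12 -> active={job_C:*/12}
Op 11: register job_A */3 -> active={job_A:*/3, job_C:*/12}
  job_A: interval 3, next fire after T=178 is 180
  job_C: interval 12, next fire after T=178 is 180
Earliest fire time = 180 (job job_A)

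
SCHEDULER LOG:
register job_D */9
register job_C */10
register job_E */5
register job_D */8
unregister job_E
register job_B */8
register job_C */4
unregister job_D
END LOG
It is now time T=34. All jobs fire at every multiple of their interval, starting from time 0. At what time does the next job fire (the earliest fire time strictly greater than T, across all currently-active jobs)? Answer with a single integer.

Op 1: register job_D */9 -> active={job_D:*/9}
Op 2: register job_C */10 -> active={job_C:*/10, job_D:*/9}
Op 3: register job_E */5 -> active={job_C:*/10, job_D:*/9, job_E:*/5}
Op 4: register job_D */8 -> active={job_C:*/10, job_D:*/8, job_E:*/5}
Op 5: unregister job_E -> active={job_C:*/10, job_D:*/8}
Op 6: register job_B */8 -> active={job_B:*/8, job_C:*/10, job_D:*/8}
Op 7: register job_C */4 -> active={job_B:*/8, job_C:*/4, job_D:*/8}
Op 8: unregister job_D -> active={job_B:*/8, job_C:*/4}
  job_B: interval 8, next fire after T=34 is 40
  job_C: interval 4, next fire after T=34 is 36
Earliest fire time = 36 (job job_C)

Answer: 36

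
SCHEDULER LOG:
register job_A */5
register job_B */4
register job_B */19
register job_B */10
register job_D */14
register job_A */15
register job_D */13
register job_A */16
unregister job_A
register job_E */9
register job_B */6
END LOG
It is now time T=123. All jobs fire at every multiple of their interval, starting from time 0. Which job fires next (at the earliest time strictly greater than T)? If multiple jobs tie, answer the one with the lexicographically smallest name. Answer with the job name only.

Answer: job_B

Derivation:
Op 1: register job_A */5 -> active={job_A:*/5}
Op 2: register job_B */4 -> active={job_A:*/5, job_B:*/4}
Op 3: register job_B */19 -> active={job_A:*/5, job_B:*/19}
Op 4: register job_B */10 -> active={job_A:*/5, job_B:*/10}
Op 5: register job_D */14 -> active={job_A:*/5, job_B:*/10, job_D:*/14}
Op 6: register job_A */15 -> active={job_A:*/15, job_B:*/10, job_D:*/14}
Op 7: register job_D */13 -> active={job_A:*/15, job_B:*/10, job_D:*/13}
Op 8: register job_A */16 -> active={job_A:*/16, job_B:*/10, job_D:*/13}
Op 9: unregister job_A -> active={job_B:*/10, job_D:*/13}
Op 10: register job_E */9 -> active={job_B:*/10, job_D:*/13, job_E:*/9}
Op 11: register job_B */6 -> active={job_B:*/6, job_D:*/13, job_E:*/9}
  job_B: interval 6, next fire after T=123 is 126
  job_D: interval 13, next fire after T=123 is 130
  job_E: interval 9, next fire after T=123 is 126
Earliest = 126, winner (lex tiebreak) = job_B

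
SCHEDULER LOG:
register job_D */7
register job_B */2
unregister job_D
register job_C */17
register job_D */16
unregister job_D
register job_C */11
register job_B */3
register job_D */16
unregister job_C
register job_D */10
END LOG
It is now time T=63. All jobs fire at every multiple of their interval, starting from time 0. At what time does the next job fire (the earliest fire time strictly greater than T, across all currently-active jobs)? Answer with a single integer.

Op 1: register job_D */7 -> active={job_D:*/7}
Op 2: register job_B */2 -> active={job_B:*/2, job_D:*/7}
Op 3: unregister job_D -> active={job_B:*/2}
Op 4: register job_C */17 -> active={job_B:*/2, job_C:*/17}
Op 5: register job_D */16 -> active={job_B:*/2, job_C:*/17, job_D:*/16}
Op 6: unregister job_D -> active={job_B:*/2, job_C:*/17}
Op 7: register job_C */11 -> active={job_B:*/2, job_C:*/11}
Op 8: register job_B */3 -> active={job_B:*/3, job_C:*/11}
Op 9: register job_D */16 -> active={job_B:*/3, job_C:*/11, job_D:*/16}
Op 10: unregister job_C -> active={job_B:*/3, job_D:*/16}
Op 11: register job_D */10 -> active={job_B:*/3, job_D:*/10}
  job_B: interval 3, next fire after T=63 is 66
  job_D: interval 10, next fire after T=63 is 70
Earliest fire time = 66 (job job_B)

Answer: 66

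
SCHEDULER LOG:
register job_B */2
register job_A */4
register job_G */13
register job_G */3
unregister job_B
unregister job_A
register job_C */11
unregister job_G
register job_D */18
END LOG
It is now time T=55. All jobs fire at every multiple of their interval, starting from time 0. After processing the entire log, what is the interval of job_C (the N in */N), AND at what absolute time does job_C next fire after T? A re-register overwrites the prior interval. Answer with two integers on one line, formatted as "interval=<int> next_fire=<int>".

Op 1: register job_B */2 -> active={job_B:*/2}
Op 2: register job_A */4 -> active={job_A:*/4, job_B:*/2}
Op 3: register job_G */13 -> active={job_A:*/4, job_B:*/2, job_G:*/13}
Op 4: register job_G */3 -> active={job_A:*/4, job_B:*/2, job_G:*/3}
Op 5: unregister job_B -> active={job_A:*/4, job_G:*/3}
Op 6: unregister job_A -> active={job_G:*/3}
Op 7: register job_C */11 -> active={job_C:*/11, job_G:*/3}
Op 8: unregister job_G -> active={job_C:*/11}
Op 9: register job_D */18 -> active={job_C:*/11, job_D:*/18}
Final interval of job_C = 11
Next fire of job_C after T=55: (55//11+1)*11 = 66

Answer: interval=11 next_fire=66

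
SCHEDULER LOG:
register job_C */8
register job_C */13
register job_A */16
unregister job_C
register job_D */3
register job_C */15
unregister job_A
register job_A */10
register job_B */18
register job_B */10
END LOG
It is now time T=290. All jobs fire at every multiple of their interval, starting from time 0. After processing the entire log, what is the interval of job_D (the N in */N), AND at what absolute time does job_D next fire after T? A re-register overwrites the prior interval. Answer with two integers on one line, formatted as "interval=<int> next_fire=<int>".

Op 1: register job_C */8 -> active={job_C:*/8}
Op 2: register job_C */13 -> active={job_C:*/13}
Op 3: register job_A */16 -> active={job_A:*/16, job_C:*/13}
Op 4: unregister job_C -> active={job_A:*/16}
Op 5: register job_D */3 -> active={job_A:*/16, job_D:*/3}
Op 6: register job_C */15 -> active={job_A:*/16, job_C:*/15, job_D:*/3}
Op 7: unregister job_A -> active={job_C:*/15, job_D:*/3}
Op 8: register job_A */10 -> active={job_A:*/10, job_C:*/15, job_D:*/3}
Op 9: register job_B */18 -> active={job_A:*/10, job_B:*/18, job_C:*/15, job_D:*/3}
Op 10: register job_B */10 -> active={job_A:*/10, job_B:*/10, job_C:*/15, job_D:*/3}
Final interval of job_D = 3
Next fire of job_D after T=290: (290//3+1)*3 = 291

Answer: interval=3 next_fire=291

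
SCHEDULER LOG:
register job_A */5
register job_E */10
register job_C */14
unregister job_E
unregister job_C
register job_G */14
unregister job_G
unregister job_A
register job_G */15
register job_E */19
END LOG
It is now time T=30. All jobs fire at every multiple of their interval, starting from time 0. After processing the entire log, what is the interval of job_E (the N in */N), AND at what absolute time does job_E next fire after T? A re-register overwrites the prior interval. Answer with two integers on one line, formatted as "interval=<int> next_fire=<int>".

Op 1: register job_A */5 -> active={job_A:*/5}
Op 2: register job_E */10 -> active={job_A:*/5, job_E:*/10}
Op 3: register job_C */14 -> active={job_A:*/5, job_C:*/14, job_E:*/10}
Op 4: unregister job_E -> active={job_A:*/5, job_C:*/14}
Op 5: unregister job_C -> active={job_A:*/5}
Op 6: register job_G */14 -> active={job_A:*/5, job_G:*/14}
Op 7: unregister job_G -> active={job_A:*/5}
Op 8: unregister job_A -> active={}
Op 9: register job_G */15 -> active={job_G:*/15}
Op 10: register job_E */19 -> active={job_E:*/19, job_G:*/15}
Final interval of job_E = 19
Next fire of job_E after T=30: (30//19+1)*19 = 38

Answer: interval=19 next_fire=38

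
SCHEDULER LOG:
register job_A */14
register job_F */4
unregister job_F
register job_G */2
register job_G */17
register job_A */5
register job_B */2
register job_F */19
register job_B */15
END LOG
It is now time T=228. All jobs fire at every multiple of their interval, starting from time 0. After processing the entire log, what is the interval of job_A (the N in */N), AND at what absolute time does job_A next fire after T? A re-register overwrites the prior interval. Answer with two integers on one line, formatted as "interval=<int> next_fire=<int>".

Op 1: register job_A */14 -> active={job_A:*/14}
Op 2: register job_F */4 -> active={job_A:*/14, job_F:*/4}
Op 3: unregister job_F -> active={job_A:*/14}
Op 4: register job_G */2 -> active={job_A:*/14, job_G:*/2}
Op 5: register job_G */17 -> active={job_A:*/14, job_G:*/17}
Op 6: register job_A */5 -> active={job_A:*/5, job_G:*/17}
Op 7: register job_B */2 -> active={job_A:*/5, job_B:*/2, job_G:*/17}
Op 8: register job_F */19 -> active={job_A:*/5, job_B:*/2, job_F:*/19, job_G:*/17}
Op 9: register job_B */15 -> active={job_A:*/5, job_B:*/15, job_F:*/19, job_G:*/17}
Final interval of job_A = 5
Next fire of job_A after T=228: (228//5+1)*5 = 230

Answer: interval=5 next_fire=230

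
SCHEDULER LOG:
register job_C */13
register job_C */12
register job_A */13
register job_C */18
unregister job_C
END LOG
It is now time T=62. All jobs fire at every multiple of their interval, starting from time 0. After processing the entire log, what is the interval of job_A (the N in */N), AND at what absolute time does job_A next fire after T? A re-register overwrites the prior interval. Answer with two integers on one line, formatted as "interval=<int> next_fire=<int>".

Answer: interval=13 next_fire=65

Derivation:
Op 1: register job_C */13 -> active={job_C:*/13}
Op 2: register job_C */12 -> active={job_C:*/12}
Op 3: register job_A */13 -> active={job_A:*/13, job_C:*/12}
Op 4: register job_C */18 -> active={job_A:*/13, job_C:*/18}
Op 5: unregister job_C -> active={job_A:*/13}
Final interval of job_A = 13
Next fire of job_A after T=62: (62//13+1)*13 = 65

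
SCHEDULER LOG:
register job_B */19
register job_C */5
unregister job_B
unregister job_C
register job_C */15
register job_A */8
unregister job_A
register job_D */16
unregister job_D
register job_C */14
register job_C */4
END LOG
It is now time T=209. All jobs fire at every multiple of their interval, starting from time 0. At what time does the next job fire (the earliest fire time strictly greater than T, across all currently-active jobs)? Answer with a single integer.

Answer: 212

Derivation:
Op 1: register job_B */19 -> active={job_B:*/19}
Op 2: register job_C */5 -> active={job_B:*/19, job_C:*/5}
Op 3: unregister job_B -> active={job_C:*/5}
Op 4: unregister job_C -> active={}
Op 5: register job_C */15 -> active={job_C:*/15}
Op 6: register job_A */8 -> active={job_A:*/8, job_C:*/15}
Op 7: unregister job_A -> active={job_C:*/15}
Op 8: register job_D */16 -> active={job_C:*/15, job_D:*/16}
Op 9: unregister job_D -> active={job_C:*/15}
Op 10: register job_C */14 -> active={job_C:*/14}
Op 11: register job_C */4 -> active={job_C:*/4}
  job_C: interval 4, next fire after T=209 is 212
Earliest fire time = 212 (job job_C)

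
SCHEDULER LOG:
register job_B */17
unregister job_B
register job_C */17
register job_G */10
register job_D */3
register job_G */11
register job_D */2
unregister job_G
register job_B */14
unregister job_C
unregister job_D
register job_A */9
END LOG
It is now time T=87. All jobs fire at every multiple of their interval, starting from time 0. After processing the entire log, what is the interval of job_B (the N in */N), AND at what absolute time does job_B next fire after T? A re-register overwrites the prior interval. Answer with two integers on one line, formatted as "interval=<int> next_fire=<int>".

Op 1: register job_B */17 -> active={job_B:*/17}
Op 2: unregister job_B -> active={}
Op 3: register job_C */17 -> active={job_C:*/17}
Op 4: register job_G */10 -> active={job_C:*/17, job_G:*/10}
Op 5: register job_D */3 -> active={job_C:*/17, job_D:*/3, job_G:*/10}
Op 6: register job_G */11 -> active={job_C:*/17, job_D:*/3, job_G:*/11}
Op 7: register job_D */2 -> active={job_C:*/17, job_D:*/2, job_G:*/11}
Op 8: unregister job_G -> active={job_C:*/17, job_D:*/2}
Op 9: register job_B */14 -> active={job_B:*/14, job_C:*/17, job_D:*/2}
Op 10: unregister job_C -> active={job_B:*/14, job_D:*/2}
Op 11: unregister job_D -> active={job_B:*/14}
Op 12: register job_A */9 -> active={job_A:*/9, job_B:*/14}
Final interval of job_B = 14
Next fire of job_B after T=87: (87//14+1)*14 = 98

Answer: interval=14 next_fire=98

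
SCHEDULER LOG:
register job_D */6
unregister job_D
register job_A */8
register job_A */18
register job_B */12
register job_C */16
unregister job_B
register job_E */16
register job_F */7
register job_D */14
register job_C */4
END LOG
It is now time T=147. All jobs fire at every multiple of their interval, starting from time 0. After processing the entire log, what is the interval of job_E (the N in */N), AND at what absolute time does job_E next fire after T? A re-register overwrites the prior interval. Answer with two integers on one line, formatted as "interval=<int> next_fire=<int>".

Op 1: register job_D */6 -> active={job_D:*/6}
Op 2: unregister job_D -> active={}
Op 3: register job_A */8 -> active={job_A:*/8}
Op 4: register job_A */18 -> active={job_A:*/18}
Op 5: register job_B */12 -> active={job_A:*/18, job_B:*/12}
Op 6: register job_C */16 -> active={job_A:*/18, job_B:*/12, job_C:*/16}
Op 7: unregister job_B -> active={job_A:*/18, job_C:*/16}
Op 8: register job_E */16 -> active={job_A:*/18, job_C:*/16, job_E:*/16}
Op 9: register job_F */7 -> active={job_A:*/18, job_C:*/16, job_E:*/16, job_F:*/7}
Op 10: register job_D */14 -> active={job_A:*/18, job_C:*/16, job_D:*/14, job_E:*/16, job_F:*/7}
Op 11: register job_C */4 -> active={job_A:*/18, job_C:*/4, job_D:*/14, job_E:*/16, job_F:*/7}
Final interval of job_E = 16
Next fire of job_E after T=147: (147//16+1)*16 = 160

Answer: interval=16 next_fire=160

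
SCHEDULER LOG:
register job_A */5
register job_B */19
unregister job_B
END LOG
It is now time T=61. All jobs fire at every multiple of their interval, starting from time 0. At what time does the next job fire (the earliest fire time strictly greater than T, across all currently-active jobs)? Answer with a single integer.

Op 1: register job_A */5 -> active={job_A:*/5}
Op 2: register job_B */19 -> active={job_A:*/5, job_B:*/19}
Op 3: unregister job_B -> active={job_A:*/5}
  job_A: interval 5, next fire after T=61 is 65
Earliest fire time = 65 (job job_A)

Answer: 65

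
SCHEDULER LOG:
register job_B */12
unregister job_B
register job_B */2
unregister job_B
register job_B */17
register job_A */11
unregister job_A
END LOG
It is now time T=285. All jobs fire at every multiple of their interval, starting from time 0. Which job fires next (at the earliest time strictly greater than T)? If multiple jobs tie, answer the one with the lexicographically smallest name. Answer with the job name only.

Answer: job_B

Derivation:
Op 1: register job_B */12 -> active={job_B:*/12}
Op 2: unregister job_B -> active={}
Op 3: register job_B */2 -> active={job_B:*/2}
Op 4: unregister job_B -> active={}
Op 5: register job_B */17 -> active={job_B:*/17}
Op 6: register job_A */11 -> active={job_A:*/11, job_B:*/17}
Op 7: unregister job_A -> active={job_B:*/17}
  job_B: interval 17, next fire after T=285 is 289
Earliest = 289, winner (lex tiebreak) = job_B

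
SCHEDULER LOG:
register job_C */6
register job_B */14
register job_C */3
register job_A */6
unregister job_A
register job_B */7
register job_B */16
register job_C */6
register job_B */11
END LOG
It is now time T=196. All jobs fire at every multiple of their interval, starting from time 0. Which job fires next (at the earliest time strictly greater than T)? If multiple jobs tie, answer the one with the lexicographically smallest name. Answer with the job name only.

Op 1: register job_C */6 -> active={job_C:*/6}
Op 2: register job_B */14 -> active={job_B:*/14, job_C:*/6}
Op 3: register job_C */3 -> active={job_B:*/14, job_C:*/3}
Op 4: register job_A */6 -> active={job_A:*/6, job_B:*/14, job_C:*/3}
Op 5: unregister job_A -> active={job_B:*/14, job_C:*/3}
Op 6: register job_B */7 -> active={job_B:*/7, job_C:*/3}
Op 7: register job_B */16 -> active={job_B:*/16, job_C:*/3}
Op 8: register job_C */6 -> active={job_B:*/16, job_C:*/6}
Op 9: register job_B */11 -> active={job_B:*/11, job_C:*/6}
  job_B: interval 11, next fire after T=196 is 198
  job_C: interval 6, next fire after T=196 is 198
Earliest = 198, winner (lex tiebreak) = job_B

Answer: job_B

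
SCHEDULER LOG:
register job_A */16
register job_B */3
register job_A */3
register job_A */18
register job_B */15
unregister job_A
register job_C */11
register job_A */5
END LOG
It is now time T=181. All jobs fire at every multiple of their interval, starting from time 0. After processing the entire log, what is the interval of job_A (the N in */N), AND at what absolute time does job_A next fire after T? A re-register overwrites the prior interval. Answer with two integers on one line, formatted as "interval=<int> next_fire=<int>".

Answer: interval=5 next_fire=185

Derivation:
Op 1: register job_A */16 -> active={job_A:*/16}
Op 2: register job_B */3 -> active={job_A:*/16, job_B:*/3}
Op 3: register job_A */3 -> active={job_A:*/3, job_B:*/3}
Op 4: register job_A */18 -> active={job_A:*/18, job_B:*/3}
Op 5: register job_B */15 -> active={job_A:*/18, job_B:*/15}
Op 6: unregister job_A -> active={job_B:*/15}
Op 7: register job_C */11 -> active={job_B:*/15, job_C:*/11}
Op 8: register job_A */5 -> active={job_A:*/5, job_B:*/15, job_C:*/11}
Final interval of job_A = 5
Next fire of job_A after T=181: (181//5+1)*5 = 185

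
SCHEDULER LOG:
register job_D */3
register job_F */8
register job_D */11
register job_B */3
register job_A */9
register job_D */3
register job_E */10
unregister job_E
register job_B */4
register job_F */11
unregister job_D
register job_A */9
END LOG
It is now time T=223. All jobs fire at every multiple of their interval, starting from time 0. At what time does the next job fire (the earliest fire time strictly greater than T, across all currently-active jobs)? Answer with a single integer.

Answer: 224

Derivation:
Op 1: register job_D */3 -> active={job_D:*/3}
Op 2: register job_F */8 -> active={job_D:*/3, job_F:*/8}
Op 3: register job_D */11 -> active={job_D:*/11, job_F:*/8}
Op 4: register job_B */3 -> active={job_B:*/3, job_D:*/11, job_F:*/8}
Op 5: register job_A */9 -> active={job_A:*/9, job_B:*/3, job_D:*/11, job_F:*/8}
Op 6: register job_D */3 -> active={job_A:*/9, job_B:*/3, job_D:*/3, job_F:*/8}
Op 7: register job_E */10 -> active={job_A:*/9, job_B:*/3, job_D:*/3, job_E:*/10, job_F:*/8}
Op 8: unregister job_E -> active={job_A:*/9, job_B:*/3, job_D:*/3, job_F:*/8}
Op 9: register job_B */4 -> active={job_A:*/9, job_B:*/4, job_D:*/3, job_F:*/8}
Op 10: register job_F */11 -> active={job_A:*/9, job_B:*/4, job_D:*/3, job_F:*/11}
Op 11: unregister job_D -> active={job_A:*/9, job_B:*/4, job_F:*/11}
Op 12: register job_A */9 -> active={job_A:*/9, job_B:*/4, job_F:*/11}
  job_A: interval 9, next fire after T=223 is 225
  job_B: interval 4, next fire after T=223 is 224
  job_F: interval 11, next fire after T=223 is 231
Earliest fire time = 224 (job job_B)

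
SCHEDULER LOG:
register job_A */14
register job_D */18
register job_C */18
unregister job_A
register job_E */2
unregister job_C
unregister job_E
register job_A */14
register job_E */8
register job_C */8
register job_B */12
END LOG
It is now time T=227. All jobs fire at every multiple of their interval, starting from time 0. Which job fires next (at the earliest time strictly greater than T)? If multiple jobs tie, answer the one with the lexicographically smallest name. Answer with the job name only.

Op 1: register job_A */14 -> active={job_A:*/14}
Op 2: register job_D */18 -> active={job_A:*/14, job_D:*/18}
Op 3: register job_C */18 -> active={job_A:*/14, job_C:*/18, job_D:*/18}
Op 4: unregister job_A -> active={job_C:*/18, job_D:*/18}
Op 5: register job_E */2 -> active={job_C:*/18, job_D:*/18, job_E:*/2}
Op 6: unregister job_C -> active={job_D:*/18, job_E:*/2}
Op 7: unregister job_E -> active={job_D:*/18}
Op 8: register job_A */14 -> active={job_A:*/14, job_D:*/18}
Op 9: register job_E */8 -> active={job_A:*/14, job_D:*/18, job_E:*/8}
Op 10: register job_C */8 -> active={job_A:*/14, job_C:*/8, job_D:*/18, job_E:*/8}
Op 11: register job_B */12 -> active={job_A:*/14, job_B:*/12, job_C:*/8, job_D:*/18, job_E:*/8}
  job_A: interval 14, next fire after T=227 is 238
  job_B: interval 12, next fire after T=227 is 228
  job_C: interval 8, next fire after T=227 is 232
  job_D: interval 18, next fire after T=227 is 234
  job_E: interval 8, next fire after T=227 is 232
Earliest = 228, winner (lex tiebreak) = job_B

Answer: job_B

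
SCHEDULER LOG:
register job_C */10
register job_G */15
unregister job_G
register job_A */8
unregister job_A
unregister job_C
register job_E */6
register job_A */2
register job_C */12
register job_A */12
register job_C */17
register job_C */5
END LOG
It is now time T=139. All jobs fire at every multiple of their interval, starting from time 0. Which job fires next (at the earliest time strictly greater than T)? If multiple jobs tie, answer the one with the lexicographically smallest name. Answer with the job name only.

Answer: job_C

Derivation:
Op 1: register job_C */10 -> active={job_C:*/10}
Op 2: register job_G */15 -> active={job_C:*/10, job_G:*/15}
Op 3: unregister job_G -> active={job_C:*/10}
Op 4: register job_A */8 -> active={job_A:*/8, job_C:*/10}
Op 5: unregister job_A -> active={job_C:*/10}
Op 6: unregister job_C -> active={}
Op 7: register job_E */6 -> active={job_E:*/6}
Op 8: register job_A */2 -> active={job_A:*/2, job_E:*/6}
Op 9: register job_C */12 -> active={job_A:*/2, job_C:*/12, job_E:*/6}
Op 10: register job_A */12 -> active={job_A:*/12, job_C:*/12, job_E:*/6}
Op 11: register job_C */17 -> active={job_A:*/12, job_C:*/17, job_E:*/6}
Op 12: register job_C */5 -> active={job_A:*/12, job_C:*/5, job_E:*/6}
  job_A: interval 12, next fire after T=139 is 144
  job_C: interval 5, next fire after T=139 is 140
  job_E: interval 6, next fire after T=139 is 144
Earliest = 140, winner (lex tiebreak) = job_C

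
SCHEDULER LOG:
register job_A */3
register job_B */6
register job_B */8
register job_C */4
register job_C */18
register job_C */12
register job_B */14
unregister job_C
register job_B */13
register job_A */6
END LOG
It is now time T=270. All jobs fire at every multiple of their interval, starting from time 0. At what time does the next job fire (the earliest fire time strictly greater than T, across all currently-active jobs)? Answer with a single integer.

Op 1: register job_A */3 -> active={job_A:*/3}
Op 2: register job_B */6 -> active={job_A:*/3, job_B:*/6}
Op 3: register job_B */8 -> active={job_A:*/3, job_B:*/8}
Op 4: register job_C */4 -> active={job_A:*/3, job_B:*/8, job_C:*/4}
Op 5: register job_C */18 -> active={job_A:*/3, job_B:*/8, job_C:*/18}
Op 6: register job_C */12 -> active={job_A:*/3, job_B:*/8, job_C:*/12}
Op 7: register job_B */14 -> active={job_A:*/3, job_B:*/14, job_C:*/12}
Op 8: unregister job_C -> active={job_A:*/3, job_B:*/14}
Op 9: register job_B */13 -> active={job_A:*/3, job_B:*/13}
Op 10: register job_A */6 -> active={job_A:*/6, job_B:*/13}
  job_A: interval 6, next fire after T=270 is 276
  job_B: interval 13, next fire after T=270 is 273
Earliest fire time = 273 (job job_B)

Answer: 273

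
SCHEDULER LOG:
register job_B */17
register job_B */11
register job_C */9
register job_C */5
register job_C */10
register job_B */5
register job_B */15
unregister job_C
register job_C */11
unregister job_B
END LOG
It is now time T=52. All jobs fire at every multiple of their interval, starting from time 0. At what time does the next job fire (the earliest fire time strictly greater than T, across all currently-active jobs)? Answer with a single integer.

Answer: 55

Derivation:
Op 1: register job_B */17 -> active={job_B:*/17}
Op 2: register job_B */11 -> active={job_B:*/11}
Op 3: register job_C */9 -> active={job_B:*/11, job_C:*/9}
Op 4: register job_C */5 -> active={job_B:*/11, job_C:*/5}
Op 5: register job_C */10 -> active={job_B:*/11, job_C:*/10}
Op 6: register job_B */5 -> active={job_B:*/5, job_C:*/10}
Op 7: register job_B */15 -> active={job_B:*/15, job_C:*/10}
Op 8: unregister job_C -> active={job_B:*/15}
Op 9: register job_C */11 -> active={job_B:*/15, job_C:*/11}
Op 10: unregister job_B -> active={job_C:*/11}
  job_C: interval 11, next fire after T=52 is 55
Earliest fire time = 55 (job job_C)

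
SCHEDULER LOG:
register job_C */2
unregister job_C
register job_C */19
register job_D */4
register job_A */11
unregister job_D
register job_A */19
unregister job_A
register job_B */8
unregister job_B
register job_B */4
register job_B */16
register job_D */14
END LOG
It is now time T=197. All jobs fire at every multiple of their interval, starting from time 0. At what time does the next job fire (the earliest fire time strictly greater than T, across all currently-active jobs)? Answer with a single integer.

Answer: 208

Derivation:
Op 1: register job_C */2 -> active={job_C:*/2}
Op 2: unregister job_C -> active={}
Op 3: register job_C */19 -> active={job_C:*/19}
Op 4: register job_D */4 -> active={job_C:*/19, job_D:*/4}
Op 5: register job_A */11 -> active={job_A:*/11, job_C:*/19, job_D:*/4}
Op 6: unregister job_D -> active={job_A:*/11, job_C:*/19}
Op 7: register job_A */19 -> active={job_A:*/19, job_C:*/19}
Op 8: unregister job_A -> active={job_C:*/19}
Op 9: register job_B */8 -> active={job_B:*/8, job_C:*/19}
Op 10: unregister job_B -> active={job_C:*/19}
Op 11: register job_B */4 -> active={job_B:*/4, job_C:*/19}
Op 12: register job_B */16 -> active={job_B:*/16, job_C:*/19}
Op 13: register job_D */14 -> active={job_B:*/16, job_C:*/19, job_D:*/14}
  job_B: interval 16, next fire after T=197 is 208
  job_C: interval 19, next fire after T=197 is 209
  job_D: interval 14, next fire after T=197 is 210
Earliest fire time = 208 (job job_B)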